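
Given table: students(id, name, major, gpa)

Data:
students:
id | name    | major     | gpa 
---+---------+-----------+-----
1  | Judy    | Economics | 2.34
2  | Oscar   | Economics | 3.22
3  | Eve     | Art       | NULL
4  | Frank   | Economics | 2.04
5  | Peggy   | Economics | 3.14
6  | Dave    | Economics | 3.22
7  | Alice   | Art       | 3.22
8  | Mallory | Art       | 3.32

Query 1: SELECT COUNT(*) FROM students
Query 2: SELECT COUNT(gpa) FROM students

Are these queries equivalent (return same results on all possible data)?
No, not equivalent

Query 1 returns: [(8,)]
Query 2 returns: [(7,)]

Reason: COUNT(*) includes NULLs, COUNT(column) excludes them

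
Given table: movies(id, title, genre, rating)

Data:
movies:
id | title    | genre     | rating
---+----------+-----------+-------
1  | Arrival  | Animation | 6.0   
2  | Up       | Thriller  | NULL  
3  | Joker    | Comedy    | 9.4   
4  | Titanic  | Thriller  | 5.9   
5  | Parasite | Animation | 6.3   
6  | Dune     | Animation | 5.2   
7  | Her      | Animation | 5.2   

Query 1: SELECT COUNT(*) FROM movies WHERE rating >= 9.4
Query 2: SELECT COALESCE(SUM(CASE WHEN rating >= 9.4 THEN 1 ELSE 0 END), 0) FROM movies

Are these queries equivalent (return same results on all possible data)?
Yes, equivalent

Both queries return: [(1,)]

Reason: COUNT with WHERE vs conditional SUM (COALESCE handles empty-table NULL)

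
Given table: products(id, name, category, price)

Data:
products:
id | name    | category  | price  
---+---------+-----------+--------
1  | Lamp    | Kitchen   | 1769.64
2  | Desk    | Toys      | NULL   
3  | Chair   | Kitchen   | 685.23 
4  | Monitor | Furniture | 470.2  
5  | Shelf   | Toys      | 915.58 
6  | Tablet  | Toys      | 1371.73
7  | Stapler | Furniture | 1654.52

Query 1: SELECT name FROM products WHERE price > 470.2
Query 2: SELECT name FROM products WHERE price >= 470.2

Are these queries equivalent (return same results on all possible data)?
No, not equivalent

Query 1 returns: [('Lamp',), ('Chair',), ('Shelf',), ('Tablet',), ('Stapler',)]
Query 2 returns: [('Lamp',), ('Chair',), ('Monitor',), ('Shelf',), ('Tablet',), ('Stapler',)]

Reason: > vs >= gives different results when price = 470.2 exists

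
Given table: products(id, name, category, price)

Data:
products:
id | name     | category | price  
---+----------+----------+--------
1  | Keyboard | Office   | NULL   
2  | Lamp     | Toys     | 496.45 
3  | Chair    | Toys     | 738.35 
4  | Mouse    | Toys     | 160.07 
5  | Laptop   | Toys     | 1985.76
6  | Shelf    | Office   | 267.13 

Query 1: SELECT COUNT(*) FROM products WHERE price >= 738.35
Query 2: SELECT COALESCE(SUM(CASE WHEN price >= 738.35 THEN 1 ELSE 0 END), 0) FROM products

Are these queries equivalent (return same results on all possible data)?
Yes, equivalent

Both queries return: [(2,)]

Reason: COUNT with WHERE vs conditional SUM (COALESCE handles empty-table NULL)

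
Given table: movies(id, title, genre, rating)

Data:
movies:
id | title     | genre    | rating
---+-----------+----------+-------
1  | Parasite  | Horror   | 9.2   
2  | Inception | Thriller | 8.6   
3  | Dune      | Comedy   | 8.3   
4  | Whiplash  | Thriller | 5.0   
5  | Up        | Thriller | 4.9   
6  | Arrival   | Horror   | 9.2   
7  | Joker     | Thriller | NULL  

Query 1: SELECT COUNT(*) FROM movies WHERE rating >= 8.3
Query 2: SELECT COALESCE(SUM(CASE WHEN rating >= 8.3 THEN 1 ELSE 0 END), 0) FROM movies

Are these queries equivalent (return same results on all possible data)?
Yes, equivalent

Both queries return: [(4,)]

Reason: COUNT with WHERE vs conditional SUM (COALESCE handles empty-table NULL)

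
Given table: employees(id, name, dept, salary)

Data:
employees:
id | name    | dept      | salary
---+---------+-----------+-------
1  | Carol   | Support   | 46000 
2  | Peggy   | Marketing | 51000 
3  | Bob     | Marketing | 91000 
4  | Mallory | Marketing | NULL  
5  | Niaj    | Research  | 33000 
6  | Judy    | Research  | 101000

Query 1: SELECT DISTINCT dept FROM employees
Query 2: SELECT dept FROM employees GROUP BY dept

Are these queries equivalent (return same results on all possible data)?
Yes, equivalent

Both queries return: [('Marketing',), ('Research',), ('Support',)]

Reason: Both get unique depts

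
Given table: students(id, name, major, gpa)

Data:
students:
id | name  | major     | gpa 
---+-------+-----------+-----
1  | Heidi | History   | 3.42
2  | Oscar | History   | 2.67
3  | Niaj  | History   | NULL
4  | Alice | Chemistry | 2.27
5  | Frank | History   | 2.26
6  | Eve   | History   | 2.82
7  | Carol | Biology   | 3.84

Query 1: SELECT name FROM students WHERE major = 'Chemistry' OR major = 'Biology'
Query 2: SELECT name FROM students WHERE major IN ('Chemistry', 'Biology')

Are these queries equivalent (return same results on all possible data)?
Yes, equivalent

Both queries return: [('Alice',), ('Carol',)]

Reason: OR vs IN are equivalent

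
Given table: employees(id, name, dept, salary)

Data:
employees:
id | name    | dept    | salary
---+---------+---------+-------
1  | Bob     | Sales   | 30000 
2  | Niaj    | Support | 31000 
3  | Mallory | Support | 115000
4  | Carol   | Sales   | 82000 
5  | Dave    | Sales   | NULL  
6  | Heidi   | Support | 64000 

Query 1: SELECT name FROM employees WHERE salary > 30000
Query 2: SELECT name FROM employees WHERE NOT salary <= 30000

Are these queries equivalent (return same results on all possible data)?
Yes, equivalent

Both queries return: [('Carol',), ('Heidi',), ('Mallory',), ('Niaj',)]

Reason: Both filter salary > 30000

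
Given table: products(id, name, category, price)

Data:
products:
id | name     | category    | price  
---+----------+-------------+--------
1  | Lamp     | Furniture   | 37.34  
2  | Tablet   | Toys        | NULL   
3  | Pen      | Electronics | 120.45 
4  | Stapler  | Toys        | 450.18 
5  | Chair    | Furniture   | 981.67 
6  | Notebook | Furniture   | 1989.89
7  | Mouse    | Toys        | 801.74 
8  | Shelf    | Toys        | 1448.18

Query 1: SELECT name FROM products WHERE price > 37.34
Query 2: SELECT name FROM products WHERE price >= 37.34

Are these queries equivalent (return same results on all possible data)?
No, not equivalent

Query 1 returns: [('Pen',), ('Stapler',), ('Chair',), ('Notebook',), ('Mouse',), ('Shelf',)]
Query 2 returns: [('Lamp',), ('Pen',), ('Stapler',), ('Chair',), ('Notebook',), ('Mouse',), ('Shelf',)]

Reason: > vs >= gives different results when price = 37.34 exists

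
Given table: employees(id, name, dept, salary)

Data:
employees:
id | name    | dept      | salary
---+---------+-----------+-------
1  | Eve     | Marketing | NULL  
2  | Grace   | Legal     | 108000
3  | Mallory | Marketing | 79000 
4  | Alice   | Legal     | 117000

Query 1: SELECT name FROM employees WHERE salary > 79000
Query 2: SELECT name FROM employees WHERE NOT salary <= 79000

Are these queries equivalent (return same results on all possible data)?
Yes, equivalent

Both queries return: [('Alice',), ('Grace',)]

Reason: Both filter salary > 79000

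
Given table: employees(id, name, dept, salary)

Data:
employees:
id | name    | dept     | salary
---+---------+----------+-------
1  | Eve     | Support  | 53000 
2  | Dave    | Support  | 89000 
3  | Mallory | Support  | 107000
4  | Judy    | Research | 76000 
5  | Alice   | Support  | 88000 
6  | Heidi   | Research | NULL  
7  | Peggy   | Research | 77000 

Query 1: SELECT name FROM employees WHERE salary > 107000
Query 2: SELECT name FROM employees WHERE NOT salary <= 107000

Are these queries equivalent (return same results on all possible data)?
Yes, equivalent

Both queries return: []

Reason: Both filter salary > 107000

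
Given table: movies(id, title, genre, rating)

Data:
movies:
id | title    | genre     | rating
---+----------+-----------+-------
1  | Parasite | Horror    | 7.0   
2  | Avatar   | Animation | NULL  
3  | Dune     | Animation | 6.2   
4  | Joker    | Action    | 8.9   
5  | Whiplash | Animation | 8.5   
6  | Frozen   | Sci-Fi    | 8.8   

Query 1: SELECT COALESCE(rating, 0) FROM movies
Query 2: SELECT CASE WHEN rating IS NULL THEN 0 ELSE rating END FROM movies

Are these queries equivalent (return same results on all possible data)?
Yes, equivalent

Both queries return: [(0,), (6.2,), (7.0,), (8.5,), (8.8,), (8.9,)]

Reason: COALESCE vs CASE for NULL handling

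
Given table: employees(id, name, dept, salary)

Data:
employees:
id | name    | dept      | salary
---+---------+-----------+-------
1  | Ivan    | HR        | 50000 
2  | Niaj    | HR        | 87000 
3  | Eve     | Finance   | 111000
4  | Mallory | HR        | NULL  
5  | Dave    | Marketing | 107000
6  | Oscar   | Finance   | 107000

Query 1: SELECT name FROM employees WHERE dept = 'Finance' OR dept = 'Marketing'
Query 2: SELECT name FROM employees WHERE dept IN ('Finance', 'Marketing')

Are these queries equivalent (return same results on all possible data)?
Yes, equivalent

Both queries return: [('Dave',), ('Eve',), ('Oscar',)]

Reason: OR vs IN are equivalent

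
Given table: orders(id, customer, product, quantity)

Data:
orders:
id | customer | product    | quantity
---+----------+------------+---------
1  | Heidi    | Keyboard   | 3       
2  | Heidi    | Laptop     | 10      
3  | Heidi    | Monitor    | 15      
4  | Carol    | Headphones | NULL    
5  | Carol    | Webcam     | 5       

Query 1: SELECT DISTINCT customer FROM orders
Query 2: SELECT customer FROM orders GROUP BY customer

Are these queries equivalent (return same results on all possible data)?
Yes, equivalent

Both queries return: [('Carol',), ('Heidi',)]

Reason: Both get unique customers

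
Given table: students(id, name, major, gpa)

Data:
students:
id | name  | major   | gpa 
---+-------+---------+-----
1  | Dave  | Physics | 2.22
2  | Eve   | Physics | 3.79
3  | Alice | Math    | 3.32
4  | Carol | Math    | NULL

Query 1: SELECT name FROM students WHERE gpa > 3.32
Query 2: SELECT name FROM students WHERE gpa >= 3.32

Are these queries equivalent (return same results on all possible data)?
No, not equivalent

Query 1 returns: [('Eve',)]
Query 2 returns: [('Eve',), ('Alice',)]

Reason: > vs >= gives different results when gpa = 3.32 exists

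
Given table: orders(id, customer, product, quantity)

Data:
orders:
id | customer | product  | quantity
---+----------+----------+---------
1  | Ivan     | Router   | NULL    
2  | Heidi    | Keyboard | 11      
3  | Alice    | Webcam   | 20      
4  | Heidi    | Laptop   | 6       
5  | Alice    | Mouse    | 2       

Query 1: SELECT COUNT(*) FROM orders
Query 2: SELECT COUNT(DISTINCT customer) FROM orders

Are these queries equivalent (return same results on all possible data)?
No, not equivalent

Query 1 returns: [(5,)]
Query 2 returns: [(3,)]

Reason: COUNT(*) counts rows, COUNT(DISTINCT customer) counts unique customers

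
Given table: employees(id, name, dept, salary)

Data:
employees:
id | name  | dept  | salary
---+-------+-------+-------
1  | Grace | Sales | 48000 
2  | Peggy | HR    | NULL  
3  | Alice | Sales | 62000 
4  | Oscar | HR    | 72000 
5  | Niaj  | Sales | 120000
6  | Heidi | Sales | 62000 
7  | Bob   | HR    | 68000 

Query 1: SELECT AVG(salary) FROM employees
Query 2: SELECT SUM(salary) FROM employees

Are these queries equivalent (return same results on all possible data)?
No, not equivalent

Query 1 returns: [(72000.0,)]
Query 2 returns: [(432000,)]

Reason: AVG vs SUM give different aggregate values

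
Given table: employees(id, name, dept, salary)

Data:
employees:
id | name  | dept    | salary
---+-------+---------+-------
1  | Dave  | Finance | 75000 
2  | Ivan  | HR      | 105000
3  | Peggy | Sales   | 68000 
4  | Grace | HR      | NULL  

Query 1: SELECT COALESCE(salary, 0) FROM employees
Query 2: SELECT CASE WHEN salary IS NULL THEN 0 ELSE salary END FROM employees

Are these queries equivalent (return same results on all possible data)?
Yes, equivalent

Both queries return: [(0,), (68000,), (75000,), (105000,)]

Reason: COALESCE vs CASE for NULL handling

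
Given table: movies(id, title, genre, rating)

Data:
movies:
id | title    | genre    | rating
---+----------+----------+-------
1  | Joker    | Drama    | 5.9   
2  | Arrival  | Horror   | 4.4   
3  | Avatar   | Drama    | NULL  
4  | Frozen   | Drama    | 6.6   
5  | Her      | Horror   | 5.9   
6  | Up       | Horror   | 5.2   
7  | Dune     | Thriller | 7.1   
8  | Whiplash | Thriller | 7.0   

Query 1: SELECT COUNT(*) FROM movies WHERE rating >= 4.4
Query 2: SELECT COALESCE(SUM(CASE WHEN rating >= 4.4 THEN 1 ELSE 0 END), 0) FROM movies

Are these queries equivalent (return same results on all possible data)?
Yes, equivalent

Both queries return: [(7,)]

Reason: COUNT with WHERE vs conditional SUM (COALESCE handles empty-table NULL)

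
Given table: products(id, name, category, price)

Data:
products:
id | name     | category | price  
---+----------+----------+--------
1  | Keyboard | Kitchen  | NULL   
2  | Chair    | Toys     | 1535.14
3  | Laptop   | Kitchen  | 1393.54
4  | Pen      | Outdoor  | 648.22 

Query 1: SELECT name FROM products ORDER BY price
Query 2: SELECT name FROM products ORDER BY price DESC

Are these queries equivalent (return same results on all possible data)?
No, not equivalent

Query 1 returns: [('Keyboard',), ('Pen',), ('Laptop',), ('Chair',)]
Query 2 returns: [('Chair',), ('Laptop',), ('Pen',), ('Keyboard',)]

Reason: ASC vs DESC gives opposite ordering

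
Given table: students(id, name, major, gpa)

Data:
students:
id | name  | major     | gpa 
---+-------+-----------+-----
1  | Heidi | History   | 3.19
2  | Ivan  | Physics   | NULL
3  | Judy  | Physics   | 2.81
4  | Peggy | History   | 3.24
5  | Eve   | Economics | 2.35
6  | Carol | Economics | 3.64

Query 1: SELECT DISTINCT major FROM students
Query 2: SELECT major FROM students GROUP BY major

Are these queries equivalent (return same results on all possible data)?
Yes, equivalent

Both queries return: [('Economics',), ('History',), ('Physics',)]

Reason: Both get unique majors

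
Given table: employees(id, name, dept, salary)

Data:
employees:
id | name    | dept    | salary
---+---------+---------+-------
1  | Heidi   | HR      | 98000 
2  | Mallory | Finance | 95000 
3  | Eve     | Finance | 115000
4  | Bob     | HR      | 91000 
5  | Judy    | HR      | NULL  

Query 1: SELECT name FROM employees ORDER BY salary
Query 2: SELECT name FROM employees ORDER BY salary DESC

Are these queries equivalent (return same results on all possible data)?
No, not equivalent

Query 1 returns: [('Judy',), ('Bob',), ('Mallory',), ('Heidi',), ('Eve',)]
Query 2 returns: [('Eve',), ('Heidi',), ('Mallory',), ('Bob',), ('Judy',)]

Reason: ASC vs DESC gives opposite ordering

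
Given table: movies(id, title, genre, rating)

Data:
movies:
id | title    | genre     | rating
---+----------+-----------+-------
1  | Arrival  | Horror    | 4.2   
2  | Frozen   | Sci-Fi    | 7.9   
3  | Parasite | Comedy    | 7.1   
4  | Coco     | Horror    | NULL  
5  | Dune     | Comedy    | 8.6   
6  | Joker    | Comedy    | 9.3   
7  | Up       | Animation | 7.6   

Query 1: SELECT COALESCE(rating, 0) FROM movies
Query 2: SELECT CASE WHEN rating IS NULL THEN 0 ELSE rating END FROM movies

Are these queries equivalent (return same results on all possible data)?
Yes, equivalent

Both queries return: [(0,), (4.2,), (7.1,), (7.6,), (7.9,), (8.6,), (9.3,)]

Reason: COALESCE vs CASE for NULL handling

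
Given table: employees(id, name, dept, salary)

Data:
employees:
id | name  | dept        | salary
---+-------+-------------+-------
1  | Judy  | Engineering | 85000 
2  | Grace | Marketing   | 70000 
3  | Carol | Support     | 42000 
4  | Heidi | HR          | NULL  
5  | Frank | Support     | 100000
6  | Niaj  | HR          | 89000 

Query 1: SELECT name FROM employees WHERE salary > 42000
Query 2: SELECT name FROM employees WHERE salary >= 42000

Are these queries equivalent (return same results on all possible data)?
No, not equivalent

Query 1 returns: [('Judy',), ('Grace',), ('Frank',), ('Niaj',)]
Query 2 returns: [('Judy',), ('Grace',), ('Carol',), ('Frank',), ('Niaj',)]

Reason: > vs >= gives different results when salary = 42000 exists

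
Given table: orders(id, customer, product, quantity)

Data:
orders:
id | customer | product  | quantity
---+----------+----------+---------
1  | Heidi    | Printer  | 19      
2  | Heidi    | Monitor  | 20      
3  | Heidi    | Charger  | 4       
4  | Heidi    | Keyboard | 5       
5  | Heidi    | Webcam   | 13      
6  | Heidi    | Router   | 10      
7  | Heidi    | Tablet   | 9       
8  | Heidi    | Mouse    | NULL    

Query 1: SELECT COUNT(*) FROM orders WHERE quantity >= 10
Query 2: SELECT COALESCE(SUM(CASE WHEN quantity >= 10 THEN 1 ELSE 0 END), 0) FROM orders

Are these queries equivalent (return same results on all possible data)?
Yes, equivalent

Both queries return: [(4,)]

Reason: COUNT with WHERE vs conditional SUM (COALESCE handles empty-table NULL)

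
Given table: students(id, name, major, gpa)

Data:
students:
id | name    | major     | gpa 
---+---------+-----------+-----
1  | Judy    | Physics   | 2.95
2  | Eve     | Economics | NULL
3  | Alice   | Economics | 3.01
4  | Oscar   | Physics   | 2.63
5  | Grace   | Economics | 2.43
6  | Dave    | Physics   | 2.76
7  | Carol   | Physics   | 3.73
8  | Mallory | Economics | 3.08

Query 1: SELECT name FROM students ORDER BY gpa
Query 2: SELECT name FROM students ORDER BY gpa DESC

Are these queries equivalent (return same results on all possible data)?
No, not equivalent

Query 1 returns: [('Eve',), ('Grace',), ('Oscar',), ('Dave',), ('Judy',), ('Alice',), ('Mallory',), ('Carol',)]
Query 2 returns: [('Carol',), ('Mallory',), ('Alice',), ('Judy',), ('Dave',), ('Oscar',), ('Grace',), ('Eve',)]

Reason: ASC vs DESC gives opposite ordering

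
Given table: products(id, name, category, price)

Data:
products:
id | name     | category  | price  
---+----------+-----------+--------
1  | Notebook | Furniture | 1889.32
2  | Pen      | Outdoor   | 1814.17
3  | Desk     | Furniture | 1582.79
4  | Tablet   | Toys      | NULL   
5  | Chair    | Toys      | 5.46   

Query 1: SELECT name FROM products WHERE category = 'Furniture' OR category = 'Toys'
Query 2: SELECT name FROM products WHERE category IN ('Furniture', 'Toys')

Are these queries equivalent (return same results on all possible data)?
Yes, equivalent

Both queries return: [('Chair',), ('Desk',), ('Notebook',), ('Tablet',)]

Reason: OR vs IN are equivalent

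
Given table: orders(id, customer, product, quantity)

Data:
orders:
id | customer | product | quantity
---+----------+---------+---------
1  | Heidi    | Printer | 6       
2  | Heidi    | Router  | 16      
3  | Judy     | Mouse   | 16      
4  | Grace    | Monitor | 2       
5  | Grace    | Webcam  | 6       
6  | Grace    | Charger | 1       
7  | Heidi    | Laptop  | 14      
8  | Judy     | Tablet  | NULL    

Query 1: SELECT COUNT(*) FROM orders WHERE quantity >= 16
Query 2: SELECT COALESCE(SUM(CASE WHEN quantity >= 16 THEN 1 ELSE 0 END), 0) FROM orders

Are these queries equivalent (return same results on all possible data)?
Yes, equivalent

Both queries return: [(2,)]

Reason: COUNT with WHERE vs conditional SUM (COALESCE handles empty-table NULL)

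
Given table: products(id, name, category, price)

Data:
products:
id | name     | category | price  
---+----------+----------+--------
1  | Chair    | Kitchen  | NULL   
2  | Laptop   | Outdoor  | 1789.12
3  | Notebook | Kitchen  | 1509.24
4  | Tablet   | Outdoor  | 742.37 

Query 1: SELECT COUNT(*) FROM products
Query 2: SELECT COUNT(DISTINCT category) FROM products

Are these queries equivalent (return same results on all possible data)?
No, not equivalent

Query 1 returns: [(4,)]
Query 2 returns: [(2,)]

Reason: COUNT(*) counts rows, COUNT(DISTINCT category) counts unique categorys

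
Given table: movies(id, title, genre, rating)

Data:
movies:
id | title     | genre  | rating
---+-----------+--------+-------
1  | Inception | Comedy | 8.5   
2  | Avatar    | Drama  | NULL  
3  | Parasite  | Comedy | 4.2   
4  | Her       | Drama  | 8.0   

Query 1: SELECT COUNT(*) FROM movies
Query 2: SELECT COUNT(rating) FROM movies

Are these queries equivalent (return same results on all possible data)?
No, not equivalent

Query 1 returns: [(4,)]
Query 2 returns: [(3,)]

Reason: COUNT(*) includes NULLs, COUNT(column) excludes them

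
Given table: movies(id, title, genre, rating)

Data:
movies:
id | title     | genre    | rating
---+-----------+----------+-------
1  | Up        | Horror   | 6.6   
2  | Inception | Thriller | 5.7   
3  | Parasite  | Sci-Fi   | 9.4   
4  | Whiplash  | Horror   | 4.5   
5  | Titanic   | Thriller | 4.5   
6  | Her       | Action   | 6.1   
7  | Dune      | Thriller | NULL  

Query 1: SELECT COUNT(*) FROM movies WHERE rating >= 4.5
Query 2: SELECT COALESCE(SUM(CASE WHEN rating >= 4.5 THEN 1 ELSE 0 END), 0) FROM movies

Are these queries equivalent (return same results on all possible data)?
Yes, equivalent

Both queries return: [(6,)]

Reason: COUNT with WHERE vs conditional SUM (COALESCE handles empty-table NULL)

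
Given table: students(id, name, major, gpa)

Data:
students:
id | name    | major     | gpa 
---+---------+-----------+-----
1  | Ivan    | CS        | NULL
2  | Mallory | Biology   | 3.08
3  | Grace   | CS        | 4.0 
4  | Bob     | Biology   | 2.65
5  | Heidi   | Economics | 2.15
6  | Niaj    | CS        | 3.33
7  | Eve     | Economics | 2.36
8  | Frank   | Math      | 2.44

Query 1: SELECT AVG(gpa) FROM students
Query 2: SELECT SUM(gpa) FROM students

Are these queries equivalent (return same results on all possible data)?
No, not equivalent

Query 1 returns: [(2.858571428571428,)]
Query 2 returns: [(20.009999999999998,)]

Reason: AVG vs SUM give different aggregate values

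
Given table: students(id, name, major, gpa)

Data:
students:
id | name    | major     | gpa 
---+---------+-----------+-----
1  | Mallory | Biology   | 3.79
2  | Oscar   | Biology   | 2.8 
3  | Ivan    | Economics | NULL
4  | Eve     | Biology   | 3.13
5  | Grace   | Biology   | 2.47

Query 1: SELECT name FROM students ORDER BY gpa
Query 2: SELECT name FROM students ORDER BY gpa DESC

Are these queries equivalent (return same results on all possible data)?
No, not equivalent

Query 1 returns: [('Ivan',), ('Grace',), ('Oscar',), ('Eve',), ('Mallory',)]
Query 2 returns: [('Mallory',), ('Eve',), ('Oscar',), ('Grace',), ('Ivan',)]

Reason: ASC vs DESC gives opposite ordering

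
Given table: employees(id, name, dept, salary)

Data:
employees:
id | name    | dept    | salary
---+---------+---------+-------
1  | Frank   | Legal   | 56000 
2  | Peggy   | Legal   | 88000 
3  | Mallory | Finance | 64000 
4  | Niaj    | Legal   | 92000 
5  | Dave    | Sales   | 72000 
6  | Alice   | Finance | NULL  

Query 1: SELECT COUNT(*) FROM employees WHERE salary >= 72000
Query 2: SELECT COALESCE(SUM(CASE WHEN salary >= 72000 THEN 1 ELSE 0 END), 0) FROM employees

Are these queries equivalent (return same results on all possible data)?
Yes, equivalent

Both queries return: [(3,)]

Reason: COUNT with WHERE vs conditional SUM (COALESCE handles empty-table NULL)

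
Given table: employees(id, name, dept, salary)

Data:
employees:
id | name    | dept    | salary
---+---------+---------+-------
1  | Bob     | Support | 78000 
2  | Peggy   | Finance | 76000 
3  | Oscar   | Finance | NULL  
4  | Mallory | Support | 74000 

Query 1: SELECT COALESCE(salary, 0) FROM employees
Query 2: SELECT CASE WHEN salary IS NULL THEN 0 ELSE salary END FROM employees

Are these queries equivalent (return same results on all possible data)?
Yes, equivalent

Both queries return: [(0,), (74000,), (76000,), (78000,)]

Reason: COALESCE vs CASE for NULL handling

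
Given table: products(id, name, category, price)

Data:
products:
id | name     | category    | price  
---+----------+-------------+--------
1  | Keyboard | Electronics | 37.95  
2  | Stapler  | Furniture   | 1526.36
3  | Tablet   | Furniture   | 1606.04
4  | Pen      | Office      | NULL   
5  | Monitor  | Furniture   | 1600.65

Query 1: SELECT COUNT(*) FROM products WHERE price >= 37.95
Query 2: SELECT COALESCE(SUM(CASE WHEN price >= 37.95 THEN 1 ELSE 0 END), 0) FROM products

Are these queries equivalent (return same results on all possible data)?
Yes, equivalent

Both queries return: [(4,)]

Reason: COUNT with WHERE vs conditional SUM (COALESCE handles empty-table NULL)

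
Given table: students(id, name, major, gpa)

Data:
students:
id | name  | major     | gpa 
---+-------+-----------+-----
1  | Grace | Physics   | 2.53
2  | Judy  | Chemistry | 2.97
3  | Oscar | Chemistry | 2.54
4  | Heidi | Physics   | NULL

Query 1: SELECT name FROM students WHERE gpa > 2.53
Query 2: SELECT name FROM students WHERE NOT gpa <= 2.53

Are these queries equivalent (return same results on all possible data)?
Yes, equivalent

Both queries return: [('Judy',), ('Oscar',)]

Reason: Both filter gpa > 2.53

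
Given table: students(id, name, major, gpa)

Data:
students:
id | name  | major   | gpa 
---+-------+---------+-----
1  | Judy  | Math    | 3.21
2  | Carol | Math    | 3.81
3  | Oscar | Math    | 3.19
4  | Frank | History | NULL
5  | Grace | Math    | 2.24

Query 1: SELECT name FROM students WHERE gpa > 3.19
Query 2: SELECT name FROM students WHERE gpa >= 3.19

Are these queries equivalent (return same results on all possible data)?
No, not equivalent

Query 1 returns: [('Judy',), ('Carol',)]
Query 2 returns: [('Judy',), ('Carol',), ('Oscar',)]

Reason: > vs >= gives different results when gpa = 3.19 exists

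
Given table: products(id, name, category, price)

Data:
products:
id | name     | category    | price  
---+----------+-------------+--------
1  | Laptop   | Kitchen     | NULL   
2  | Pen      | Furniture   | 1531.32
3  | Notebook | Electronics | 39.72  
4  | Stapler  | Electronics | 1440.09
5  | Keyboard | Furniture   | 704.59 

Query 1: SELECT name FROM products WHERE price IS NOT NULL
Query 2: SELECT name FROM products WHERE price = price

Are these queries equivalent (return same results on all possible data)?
Yes, equivalent

Both queries return: [('Keyboard',), ('Notebook',), ('Pen',), ('Stapler',)]

Reason: IS NOT NULL vs self-equality (both exclude NULLs)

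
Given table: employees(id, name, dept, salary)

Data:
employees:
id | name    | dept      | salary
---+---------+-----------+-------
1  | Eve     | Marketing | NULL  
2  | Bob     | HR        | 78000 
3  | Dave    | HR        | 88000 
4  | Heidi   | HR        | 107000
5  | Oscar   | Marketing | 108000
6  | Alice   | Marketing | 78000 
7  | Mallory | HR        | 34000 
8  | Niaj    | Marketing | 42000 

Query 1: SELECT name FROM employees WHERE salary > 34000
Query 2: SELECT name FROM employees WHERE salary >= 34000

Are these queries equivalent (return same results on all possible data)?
No, not equivalent

Query 1 returns: [('Bob',), ('Dave',), ('Heidi',), ('Oscar',), ('Alice',), ('Niaj',)]
Query 2 returns: [('Bob',), ('Dave',), ('Heidi',), ('Oscar',), ('Alice',), ('Mallory',), ('Niaj',)]

Reason: > vs >= gives different results when salary = 34000 exists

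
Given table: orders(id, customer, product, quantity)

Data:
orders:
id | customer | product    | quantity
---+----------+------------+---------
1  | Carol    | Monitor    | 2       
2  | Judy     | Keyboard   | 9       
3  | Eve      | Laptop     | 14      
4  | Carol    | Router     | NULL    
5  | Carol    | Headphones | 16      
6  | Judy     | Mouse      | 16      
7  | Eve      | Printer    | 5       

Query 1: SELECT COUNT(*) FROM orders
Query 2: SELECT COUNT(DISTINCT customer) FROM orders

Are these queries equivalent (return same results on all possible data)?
No, not equivalent

Query 1 returns: [(7,)]
Query 2 returns: [(3,)]

Reason: COUNT(*) counts rows, COUNT(DISTINCT customer) counts unique customers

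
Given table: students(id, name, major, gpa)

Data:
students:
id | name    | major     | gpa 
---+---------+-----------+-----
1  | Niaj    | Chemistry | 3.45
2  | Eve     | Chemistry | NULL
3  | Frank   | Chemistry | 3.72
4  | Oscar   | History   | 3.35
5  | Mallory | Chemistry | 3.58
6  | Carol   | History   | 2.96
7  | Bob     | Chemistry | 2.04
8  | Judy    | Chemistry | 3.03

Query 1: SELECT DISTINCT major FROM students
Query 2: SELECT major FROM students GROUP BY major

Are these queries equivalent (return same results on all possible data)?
Yes, equivalent

Both queries return: [('Chemistry',), ('History',)]

Reason: Both get unique majors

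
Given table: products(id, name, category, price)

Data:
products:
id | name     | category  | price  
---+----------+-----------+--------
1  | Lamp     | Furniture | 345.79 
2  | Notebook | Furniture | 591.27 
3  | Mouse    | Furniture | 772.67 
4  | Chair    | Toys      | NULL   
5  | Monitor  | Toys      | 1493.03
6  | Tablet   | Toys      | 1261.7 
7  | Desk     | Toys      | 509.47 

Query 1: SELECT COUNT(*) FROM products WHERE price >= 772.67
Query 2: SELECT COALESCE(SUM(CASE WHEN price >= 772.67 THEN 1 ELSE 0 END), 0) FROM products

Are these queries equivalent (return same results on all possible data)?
Yes, equivalent

Both queries return: [(3,)]

Reason: COUNT with WHERE vs conditional SUM (COALESCE handles empty-table NULL)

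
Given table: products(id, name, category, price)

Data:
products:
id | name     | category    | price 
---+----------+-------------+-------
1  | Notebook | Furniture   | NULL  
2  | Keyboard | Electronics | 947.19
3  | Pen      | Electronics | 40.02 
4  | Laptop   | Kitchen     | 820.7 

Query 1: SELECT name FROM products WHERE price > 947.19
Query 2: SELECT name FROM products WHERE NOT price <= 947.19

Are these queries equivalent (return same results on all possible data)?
Yes, equivalent

Both queries return: []

Reason: Both filter price > 947.19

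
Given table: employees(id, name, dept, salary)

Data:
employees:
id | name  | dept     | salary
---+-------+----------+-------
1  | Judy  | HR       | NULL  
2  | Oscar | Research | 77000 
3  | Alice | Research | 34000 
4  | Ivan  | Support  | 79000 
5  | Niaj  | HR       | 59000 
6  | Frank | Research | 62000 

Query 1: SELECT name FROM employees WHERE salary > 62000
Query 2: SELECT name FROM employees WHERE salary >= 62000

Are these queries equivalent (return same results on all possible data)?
No, not equivalent

Query 1 returns: [('Oscar',), ('Ivan',)]
Query 2 returns: [('Oscar',), ('Ivan',), ('Frank',)]

Reason: > vs >= gives different results when salary = 62000 exists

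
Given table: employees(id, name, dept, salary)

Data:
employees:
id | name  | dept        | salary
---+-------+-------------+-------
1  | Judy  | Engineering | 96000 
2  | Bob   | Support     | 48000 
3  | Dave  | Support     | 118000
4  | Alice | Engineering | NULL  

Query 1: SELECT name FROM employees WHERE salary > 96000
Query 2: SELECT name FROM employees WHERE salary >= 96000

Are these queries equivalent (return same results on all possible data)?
No, not equivalent

Query 1 returns: [('Dave',)]
Query 2 returns: [('Judy',), ('Dave',)]

Reason: > vs >= gives different results when salary = 96000 exists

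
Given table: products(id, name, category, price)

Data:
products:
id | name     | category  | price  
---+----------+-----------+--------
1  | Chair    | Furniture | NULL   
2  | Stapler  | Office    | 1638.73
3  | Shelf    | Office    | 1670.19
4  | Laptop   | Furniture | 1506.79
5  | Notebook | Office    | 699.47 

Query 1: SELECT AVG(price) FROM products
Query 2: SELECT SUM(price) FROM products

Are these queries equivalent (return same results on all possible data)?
No, not equivalent

Query 1 returns: [(1378.795,)]
Query 2 returns: [(5515.18,)]

Reason: AVG vs SUM give different aggregate values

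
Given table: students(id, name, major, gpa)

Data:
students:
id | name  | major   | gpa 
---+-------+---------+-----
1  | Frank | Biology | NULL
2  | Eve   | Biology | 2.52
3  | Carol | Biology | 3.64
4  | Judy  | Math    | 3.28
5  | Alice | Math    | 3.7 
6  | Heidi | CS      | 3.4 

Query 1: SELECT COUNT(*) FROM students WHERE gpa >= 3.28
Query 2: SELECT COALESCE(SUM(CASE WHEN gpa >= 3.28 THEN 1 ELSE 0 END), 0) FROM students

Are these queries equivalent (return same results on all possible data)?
Yes, equivalent

Both queries return: [(4,)]

Reason: COUNT with WHERE vs conditional SUM (COALESCE handles empty-table NULL)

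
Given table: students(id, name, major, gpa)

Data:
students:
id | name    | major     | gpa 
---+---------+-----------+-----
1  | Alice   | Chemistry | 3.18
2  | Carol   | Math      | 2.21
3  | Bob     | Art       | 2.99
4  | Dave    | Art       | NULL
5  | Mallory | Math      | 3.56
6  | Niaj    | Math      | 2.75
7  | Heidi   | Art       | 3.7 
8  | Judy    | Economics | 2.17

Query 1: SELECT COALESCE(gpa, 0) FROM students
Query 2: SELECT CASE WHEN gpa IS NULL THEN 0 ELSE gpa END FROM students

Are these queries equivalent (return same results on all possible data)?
Yes, equivalent

Both queries return: [(0,), (2.17,), (2.21,), (2.75,), (2.99,), (3.18,), (3.56,), (3.7,)]

Reason: COALESCE vs CASE for NULL handling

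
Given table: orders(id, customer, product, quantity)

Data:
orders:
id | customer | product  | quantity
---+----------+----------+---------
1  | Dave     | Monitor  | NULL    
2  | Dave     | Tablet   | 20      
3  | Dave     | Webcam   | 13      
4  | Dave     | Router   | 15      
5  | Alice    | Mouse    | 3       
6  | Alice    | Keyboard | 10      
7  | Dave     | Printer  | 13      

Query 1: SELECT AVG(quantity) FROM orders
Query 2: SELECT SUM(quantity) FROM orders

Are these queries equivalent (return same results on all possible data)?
No, not equivalent

Query 1 returns: [(12.333333333333334,)]
Query 2 returns: [(74,)]

Reason: AVG vs SUM give different aggregate values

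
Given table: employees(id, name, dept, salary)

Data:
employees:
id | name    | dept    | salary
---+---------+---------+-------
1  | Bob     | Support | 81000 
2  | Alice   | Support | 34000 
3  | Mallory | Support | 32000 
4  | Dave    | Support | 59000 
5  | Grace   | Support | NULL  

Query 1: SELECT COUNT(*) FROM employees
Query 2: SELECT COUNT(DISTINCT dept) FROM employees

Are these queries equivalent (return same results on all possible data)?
No, not equivalent

Query 1 returns: [(5,)]
Query 2 returns: [(1,)]

Reason: COUNT(*) counts rows, COUNT(DISTINCT dept) counts unique depts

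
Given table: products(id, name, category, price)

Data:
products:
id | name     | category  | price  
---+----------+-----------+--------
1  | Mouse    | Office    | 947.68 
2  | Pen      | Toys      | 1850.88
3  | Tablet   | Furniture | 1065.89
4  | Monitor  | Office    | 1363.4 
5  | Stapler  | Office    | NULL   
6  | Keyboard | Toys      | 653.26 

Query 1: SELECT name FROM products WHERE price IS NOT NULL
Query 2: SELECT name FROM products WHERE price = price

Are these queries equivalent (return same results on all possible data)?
Yes, equivalent

Both queries return: [('Keyboard',), ('Monitor',), ('Mouse',), ('Pen',), ('Tablet',)]

Reason: IS NOT NULL vs self-equality (both exclude NULLs)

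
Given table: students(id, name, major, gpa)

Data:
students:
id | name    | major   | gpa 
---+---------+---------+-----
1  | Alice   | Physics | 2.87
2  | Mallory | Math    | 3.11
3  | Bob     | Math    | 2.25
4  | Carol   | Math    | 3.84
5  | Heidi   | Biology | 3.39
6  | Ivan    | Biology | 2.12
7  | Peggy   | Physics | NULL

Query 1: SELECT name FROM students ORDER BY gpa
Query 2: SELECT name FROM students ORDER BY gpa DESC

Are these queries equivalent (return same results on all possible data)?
No, not equivalent

Query 1 returns: [('Peggy',), ('Ivan',), ('Bob',), ('Alice',), ('Mallory',), ('Heidi',), ('Carol',)]
Query 2 returns: [('Carol',), ('Heidi',), ('Mallory',), ('Alice',), ('Bob',), ('Ivan',), ('Peggy',)]

Reason: ASC vs DESC gives opposite ordering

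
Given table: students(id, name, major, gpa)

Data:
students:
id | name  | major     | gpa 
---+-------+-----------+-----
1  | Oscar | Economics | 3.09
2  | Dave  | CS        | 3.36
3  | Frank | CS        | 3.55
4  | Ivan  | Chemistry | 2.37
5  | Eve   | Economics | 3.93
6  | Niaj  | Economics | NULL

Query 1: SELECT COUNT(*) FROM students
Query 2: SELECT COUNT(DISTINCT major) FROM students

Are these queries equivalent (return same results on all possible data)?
No, not equivalent

Query 1 returns: [(6,)]
Query 2 returns: [(3,)]

Reason: COUNT(*) counts rows, COUNT(DISTINCT major) counts unique majors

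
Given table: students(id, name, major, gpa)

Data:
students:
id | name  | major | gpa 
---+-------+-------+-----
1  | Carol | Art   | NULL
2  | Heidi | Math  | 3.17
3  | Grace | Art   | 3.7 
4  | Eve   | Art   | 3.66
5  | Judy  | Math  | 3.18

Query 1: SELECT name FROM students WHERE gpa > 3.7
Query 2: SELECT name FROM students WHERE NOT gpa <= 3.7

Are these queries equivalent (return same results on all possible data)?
Yes, equivalent

Both queries return: []

Reason: Both filter gpa > 3.7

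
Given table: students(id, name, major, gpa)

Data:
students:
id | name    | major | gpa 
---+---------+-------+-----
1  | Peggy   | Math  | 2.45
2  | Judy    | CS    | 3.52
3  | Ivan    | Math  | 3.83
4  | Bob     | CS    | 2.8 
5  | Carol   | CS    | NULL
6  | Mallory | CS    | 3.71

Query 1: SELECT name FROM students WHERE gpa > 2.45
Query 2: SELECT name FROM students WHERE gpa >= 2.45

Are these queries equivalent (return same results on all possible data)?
No, not equivalent

Query 1 returns: [('Judy',), ('Ivan',), ('Bob',), ('Mallory',)]
Query 2 returns: [('Peggy',), ('Judy',), ('Ivan',), ('Bob',), ('Mallory',)]

Reason: > vs >= gives different results when gpa = 2.45 exists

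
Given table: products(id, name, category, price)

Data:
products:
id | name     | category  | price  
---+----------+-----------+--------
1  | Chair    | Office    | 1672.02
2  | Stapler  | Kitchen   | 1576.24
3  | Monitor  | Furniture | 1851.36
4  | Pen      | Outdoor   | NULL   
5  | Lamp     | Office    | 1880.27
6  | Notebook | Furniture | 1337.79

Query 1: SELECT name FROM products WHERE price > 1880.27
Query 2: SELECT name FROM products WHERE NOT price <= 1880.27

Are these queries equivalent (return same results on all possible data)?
Yes, equivalent

Both queries return: []

Reason: Both filter price > 1880.27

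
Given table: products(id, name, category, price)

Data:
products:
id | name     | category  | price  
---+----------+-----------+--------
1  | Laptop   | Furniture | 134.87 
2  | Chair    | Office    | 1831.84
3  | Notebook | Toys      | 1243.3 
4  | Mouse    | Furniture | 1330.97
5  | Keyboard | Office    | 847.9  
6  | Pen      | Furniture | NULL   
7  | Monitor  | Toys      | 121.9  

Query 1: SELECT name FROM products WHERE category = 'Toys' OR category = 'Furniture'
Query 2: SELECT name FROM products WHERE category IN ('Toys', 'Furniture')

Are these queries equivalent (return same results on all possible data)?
Yes, equivalent

Both queries return: [('Laptop',), ('Monitor',), ('Mouse',), ('Notebook',), ('Pen',)]

Reason: OR vs IN are equivalent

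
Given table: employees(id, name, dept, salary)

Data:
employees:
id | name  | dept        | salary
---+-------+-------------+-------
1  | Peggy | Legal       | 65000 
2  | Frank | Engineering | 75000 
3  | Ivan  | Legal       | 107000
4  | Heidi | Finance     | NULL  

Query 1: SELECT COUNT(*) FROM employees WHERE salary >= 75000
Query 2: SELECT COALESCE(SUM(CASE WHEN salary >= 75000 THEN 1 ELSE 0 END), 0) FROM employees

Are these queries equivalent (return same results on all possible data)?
Yes, equivalent

Both queries return: [(2,)]

Reason: COUNT with WHERE vs conditional SUM (COALESCE handles empty-table NULL)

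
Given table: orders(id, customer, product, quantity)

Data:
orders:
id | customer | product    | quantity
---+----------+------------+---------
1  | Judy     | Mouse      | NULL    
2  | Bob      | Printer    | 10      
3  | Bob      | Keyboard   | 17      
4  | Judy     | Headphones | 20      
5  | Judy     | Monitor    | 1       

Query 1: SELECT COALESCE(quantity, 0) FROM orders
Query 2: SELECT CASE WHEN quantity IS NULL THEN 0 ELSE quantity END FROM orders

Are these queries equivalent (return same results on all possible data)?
Yes, equivalent

Both queries return: [(0,), (1,), (10,), (17,), (20,)]

Reason: COALESCE vs CASE for NULL handling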